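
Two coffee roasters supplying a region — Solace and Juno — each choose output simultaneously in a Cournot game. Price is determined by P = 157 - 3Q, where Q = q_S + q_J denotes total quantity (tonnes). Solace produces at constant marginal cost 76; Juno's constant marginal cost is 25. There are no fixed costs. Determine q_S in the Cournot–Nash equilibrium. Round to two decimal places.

3.33

Solace's profit: π_S = (157 - 3Q)q_S - (76q_S). Setting ∂π_S/∂q_S = 0: 81 - 6q_S - 3(q_J) = 0.
Juno's first-order condition: 132 - 6q_J - 3(q_S) = 0.
So q_S = (81 - 3q_J)/6 and q_J = (132 - 3q_S)/6.
Substituting one into the other gives q_S = 10/3 and q_J = 61/3.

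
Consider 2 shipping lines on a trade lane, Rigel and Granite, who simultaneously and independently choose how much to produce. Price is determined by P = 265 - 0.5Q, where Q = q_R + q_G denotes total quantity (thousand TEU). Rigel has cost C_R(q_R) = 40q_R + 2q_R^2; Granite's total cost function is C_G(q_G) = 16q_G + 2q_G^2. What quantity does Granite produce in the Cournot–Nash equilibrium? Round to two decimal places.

Rigel's profit: π_R = (265 - 0.5Q)q_R - (40q_R + 2q_R²). Setting ∂π_R/∂q_R = 0: 225 - 5q_R - (1/2)(q_G) = 0.
Granite's first-order condition: 249 - 5q_G - (1/2)(q_R) = 0.
Best responses: q_R = (225 - (1/2)q_G)/5, q_G = (249 - (1/2)q_R)/5.
Substituting one into the other gives q_R = 1334/33 and q_G = 1510/33.

45.76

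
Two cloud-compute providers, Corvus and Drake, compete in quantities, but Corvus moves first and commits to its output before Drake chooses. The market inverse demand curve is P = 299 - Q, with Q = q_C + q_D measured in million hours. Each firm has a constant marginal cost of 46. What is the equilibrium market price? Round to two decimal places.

109.25

Solve by backward induction. Given q_C, the follower Drake maximises π_D = (299 - q_C - q_D)q_D - 46q_D.
Follower FOC: 253 - q_C - 2q_D = 0, so q_D(q_C) = (253 - q_C)/2.
Corvus substitutes q_D(q_C) into its own profit: π_C = q_C(299 - q_C - (253 - q_C)/2) - 46q_C = (345/2 - (1/2)q_C)q_C - 46q_C.
Maximising: ∂π_C/∂q_C = 253/2 - q_C = 0, giving q_C = 253/2.
Then q_D = (253 - 253/2)/2 = 253/4.
Total output Q = 759/4, so price P = 299 - 759/4 = 437/4.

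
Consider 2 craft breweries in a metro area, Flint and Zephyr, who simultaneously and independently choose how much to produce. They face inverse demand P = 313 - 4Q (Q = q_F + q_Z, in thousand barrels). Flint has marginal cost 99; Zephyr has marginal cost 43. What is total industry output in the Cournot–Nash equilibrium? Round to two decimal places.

40.33

Flint's profit: π_F = (313 - 4Q)q_F - (99q_F). Setting ∂π_F/∂q_F = 0: 214 - 8q_F - 4(q_Z) = 0.
Zephyr's profit: π_Z = (313 - 4Q)q_Z - (43q_Z). Setting ∂π_Z/∂q_Z = 0: 270 - 8q_Z - 4(q_F) = 0.
Best responses: q_F = (214 - 4q_Z)/8, q_Z = (270 - 4q_F)/8.
Substituting one into the other gives q_F = 79/6 and q_Z = 163/6.
Total output Q = 79/6 + 163/6 = 121/3.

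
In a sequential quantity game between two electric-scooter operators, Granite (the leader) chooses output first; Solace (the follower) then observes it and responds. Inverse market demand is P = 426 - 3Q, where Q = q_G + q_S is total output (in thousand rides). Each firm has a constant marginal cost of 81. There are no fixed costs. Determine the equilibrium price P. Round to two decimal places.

167.25

Solve by backward induction. Given q_G, the follower Solace maximises π_S = (426 - 3q_G - 3q_S)q_S - 81q_S.
Follower FOC: 345 - 3q_G - 6q_S = 0, so q_S(q_G) = (345 - 3q_G)/6.
The leader anticipates this reaction. Substituting into P = 426 - 3Q gives P = 507/2 - (3/2)q_G, so π_G = (507/2 - (3/2)q_G)q_G - 81q_G.
Leader FOC: 345/2 - 3q_G = 0, so q_G = 115/2.
Then q_S = (345 - 3·(115/2))/6 = 115/4.
Total output Q = 345/4, so price P = 426 - 3·(345/4) = 669/4.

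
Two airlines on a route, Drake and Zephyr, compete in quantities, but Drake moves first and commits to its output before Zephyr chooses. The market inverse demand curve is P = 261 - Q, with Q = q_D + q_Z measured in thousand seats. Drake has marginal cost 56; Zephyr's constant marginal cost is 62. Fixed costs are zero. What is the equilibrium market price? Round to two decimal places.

108.75

The follower Zephyr best-responds to any q_D: π_Z = (261 - Q)q_Z - 62q_Z.
Setting the follower's marginal profit to zero, 199 - q_D - 2q_Z = 0, i.e. q_Z = (199 - q_D)/2.
Drake substitutes q_Z(q_D) into its own profit: π_D = q_D(261 - q_D - (199 - q_D)/2) - 56q_D = (323/2 - (1/2)q_D)q_D - 56q_D.
Maximising: ∂π_D/∂q_D = 211/2 - q_D = 0, giving q_D = 211/2.
Then q_Z = (199 - 211/2)/2 = 187/4.
Total output Q = 609/4, so price P = 261 - 609/4 = 435/4.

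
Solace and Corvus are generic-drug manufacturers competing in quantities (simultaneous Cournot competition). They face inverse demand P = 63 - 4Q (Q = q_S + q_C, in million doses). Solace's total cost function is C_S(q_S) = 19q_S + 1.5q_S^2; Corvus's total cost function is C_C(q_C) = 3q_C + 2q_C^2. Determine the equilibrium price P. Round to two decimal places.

36.38

Solace's profit: π_S = (63 - 4Q)q_S - (19q_S + (3/2)q_S²). Setting ∂π_S/∂q_S = 0: 44 - 11q_S - 4(q_C) = 0.
Corvus's profit: π_C = (63 - 4Q)q_C - (3q_C + 2q_C²). Setting ∂π_C/∂q_C = 0: 60 - 12q_C - 4(q_S) = 0.
So q_S = (44 - 4q_C)/11 and q_C = (60 - 4q_S)/12.
Solving the pair: q_S = 72/29, q_C = 121/29.
Total output Q = 193/29, so price P = 63 - 4·(193/29) = 1055/29.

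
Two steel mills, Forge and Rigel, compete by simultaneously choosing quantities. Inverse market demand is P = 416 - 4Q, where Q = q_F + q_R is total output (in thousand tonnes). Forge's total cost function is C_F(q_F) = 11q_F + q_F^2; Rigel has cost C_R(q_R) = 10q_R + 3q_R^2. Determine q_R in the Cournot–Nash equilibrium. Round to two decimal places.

19.68

Forge's profit: π_F = (416 - 4Q)q_F - (11q_F + q_F²). Setting ∂π_F/∂q_F = 0: 405 - 10q_F - 4(q_R) = 0.
Rigel's first-order condition: 406 - 14q_R - 4(q_F) = 0.
Rearranging gives the reaction functions q_F = (405 - 4q_R)/10 and q_R = (406 - 4q_F)/14.
Substituting one into the other gives q_F = 32.6290 and q_R = 610/31.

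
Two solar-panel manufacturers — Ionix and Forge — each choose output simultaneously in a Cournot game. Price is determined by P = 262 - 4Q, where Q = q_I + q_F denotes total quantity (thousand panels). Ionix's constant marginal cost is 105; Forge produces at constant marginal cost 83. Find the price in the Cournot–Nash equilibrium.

150

Ionix's profit: π_I = (262 - 4Q)q_I - (105q_I). Setting ∂π_I/∂q_I = 0: 157 - 8q_I - 4(q_F) = 0.
Forge's first-order condition: 179 - 8q_F - 4(q_I) = 0.
Rearranging gives the reaction functions q_I = (157 - 4q_F)/8 and q_F = (179 - 4q_I)/8.
Solving the pair: q_I = 45/4, q_F = 67/4.
Total output Q = 28, so price P = 262 - 4·28 = 150.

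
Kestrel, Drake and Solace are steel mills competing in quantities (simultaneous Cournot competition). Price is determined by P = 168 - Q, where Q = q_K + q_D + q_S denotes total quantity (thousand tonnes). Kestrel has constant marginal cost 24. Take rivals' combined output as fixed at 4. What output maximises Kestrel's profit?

With rivals' combined output fixed at 4, Kestrel's profit is π_K = (168 - 4 - q_K)q_K - (24q_K) = (164 - q_K)q_K - (24q_K).
∂π_K/∂q_K = 140 - 2q_K = 0, so q_K = 70.

70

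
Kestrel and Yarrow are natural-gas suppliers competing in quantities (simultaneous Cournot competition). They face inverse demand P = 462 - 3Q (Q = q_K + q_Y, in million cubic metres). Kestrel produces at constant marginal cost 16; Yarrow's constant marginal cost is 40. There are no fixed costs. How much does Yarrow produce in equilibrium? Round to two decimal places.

44.22

Kestrel's profit: π_K = (462 - 3Q)q_K - (16q_K). Setting ∂π_K/∂q_K = 0: 446 - 6q_K - 3(q_Y) = 0.
Yarrow's first-order condition: 422 - 6q_Y - 3(q_K) = 0.
Rearranging gives the reaction functions q_K = (446 - 3q_Y)/6 and q_Y = (422 - 3q_K)/6.
Substituting one into the other gives q_K = 470/9 and q_Y = 398/9.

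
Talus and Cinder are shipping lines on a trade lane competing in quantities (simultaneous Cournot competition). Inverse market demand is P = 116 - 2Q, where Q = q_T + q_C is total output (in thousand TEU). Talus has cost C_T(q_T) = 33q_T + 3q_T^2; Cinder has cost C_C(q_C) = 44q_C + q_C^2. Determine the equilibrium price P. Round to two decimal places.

Talus's profit: π_T = (116 - 2Q)q_T - (33q_T + 3q_T²). Setting ∂π_T/∂q_T = 0: 83 - 10q_T - 2(q_C) = 0.
Cinder's profit: π_C = (116 - 2Q)q_C - (44q_C + q_C²). Setting ∂π_C/∂q_C = 0: 72 - 6q_C - 2(q_T) = 0.
So q_T = (83 - 2q_C)/10 and q_C = (72 - 2q_T)/6.
Substituting one into the other gives q_T = 177/28 and q_C = 277/28.
Total output Q = 227/14, so price P = 116 - 2·(227/14) = 585/7.

83.57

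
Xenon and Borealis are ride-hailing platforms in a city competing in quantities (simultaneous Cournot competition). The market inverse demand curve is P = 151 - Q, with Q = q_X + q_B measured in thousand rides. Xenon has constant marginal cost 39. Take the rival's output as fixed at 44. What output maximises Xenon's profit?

34

With the rival's output fixed at 44, Xenon's profit is π_X = (151 - 44 - q_X)q_X - (39q_X) = (107 - q_X)q_X - (39q_X).
∂π_X/∂q_X = 68 - 2q_X = 0, so q_X = 34.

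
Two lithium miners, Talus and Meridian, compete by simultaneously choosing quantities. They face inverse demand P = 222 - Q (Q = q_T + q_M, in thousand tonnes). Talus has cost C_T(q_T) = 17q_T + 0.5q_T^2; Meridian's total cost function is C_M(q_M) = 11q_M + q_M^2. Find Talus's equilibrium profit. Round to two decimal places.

Talus's profit: π_T = (222 - Q)q_T - (17q_T + (1/2)q_T²). Setting ∂π_T/∂q_T = 0: 205 - 3q_T - (q_M) = 0.
Meridian's profit: π_M = (222 - Q)q_M - (11q_M + q_M²). Setting ∂π_M/∂q_M = 0: 211 - 4q_M - (q_T) = 0.
Rearranging gives the reaction functions q_T = (205 - q_M)/3 and q_M = (211 - q_T)/4.
Solving the pair: q_T = 609/11, q_M = 428/11.
Price P = 222 - 1037/11 = 1405/11.
Talus's profit: (1405/11)·(609/11) - 17·(609/11) - (1/2)(609/11)² = 4597.6983.

4597.70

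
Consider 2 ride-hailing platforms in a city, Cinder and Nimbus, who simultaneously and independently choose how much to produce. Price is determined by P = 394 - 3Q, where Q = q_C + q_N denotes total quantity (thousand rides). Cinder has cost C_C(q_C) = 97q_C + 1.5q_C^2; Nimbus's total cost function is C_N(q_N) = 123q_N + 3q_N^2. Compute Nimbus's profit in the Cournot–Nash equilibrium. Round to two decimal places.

Cinder's profit: π_C = (394 - 3Q)q_C - (97q_C + (3/2)q_C²). Setting ∂π_C/∂q_C = 0: 297 - 9q_C - 3(q_N) = 0.
Nimbus's first-order condition: 271 - 12q_N - 3(q_C) = 0.
Best responses: q_C = (297 - 3q_N)/9, q_N = (271 - 3q_C)/12.
Solving the pair: q_C = 917/33, q_N = 172/11.
Price P = 394 - 3·(1433/33) = 263.7273.
Nimbus's profit: 263.7273·(172/11) - 123·(172/11) - 3(172/11)² = 1466.9752.

1466.98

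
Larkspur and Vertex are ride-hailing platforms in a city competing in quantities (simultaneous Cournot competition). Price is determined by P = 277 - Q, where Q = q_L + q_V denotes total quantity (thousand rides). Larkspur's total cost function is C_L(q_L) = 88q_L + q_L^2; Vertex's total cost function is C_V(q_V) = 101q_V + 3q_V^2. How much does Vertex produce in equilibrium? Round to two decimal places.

16.61

Larkspur's profit: π_L = (277 - Q)q_L - (88q_L + q_L²). Setting ∂π_L/∂q_L = 0: 189 - 4q_L - (q_V) = 0.
Vertex's profit: π_V = (277 - Q)q_V - (101q_V + 3q_V²). Setting ∂π_V/∂q_V = 0: 176 - 8q_V - (q_L) = 0.
Best responses: q_L = (189 - q_V)/4, q_V = (176 - q_L)/8.
Substituting one into the other gives q_L = 1336/31 and q_V = 515/31.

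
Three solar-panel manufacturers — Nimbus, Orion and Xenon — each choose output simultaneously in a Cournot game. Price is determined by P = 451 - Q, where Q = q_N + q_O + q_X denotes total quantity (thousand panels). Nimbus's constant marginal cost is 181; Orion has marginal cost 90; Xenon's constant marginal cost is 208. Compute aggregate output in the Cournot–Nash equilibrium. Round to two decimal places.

Nimbus's profit: π_N = (451 - Q)q_N - (181q_N). Setting ∂π_N/∂q_N = 0: 270 - 2q_N - (q_O + q_X) = 0.
Orion's first-order condition: 361 - 2q_O - (q_N + q_X) = 0.
Xenon's profit: π_X = (451 - Q)q_X - (208q_X). Setting ∂π_X/∂q_X = 0: 243 - 2q_X - (q_N + q_O) = 0.
Adding the 3 conditions: 874 − 2Q − 2Q = 0, i.e. Q = 437/2.
Back-substituting: q_N = (270 − 437/2) = 103/2, q_O = (361 − 437/2) = 285/2, q_X = (243 − 437/2) = 49/2.
Total output Q = 103/2 + 285/2 + 49/2 = 437/2.

218.50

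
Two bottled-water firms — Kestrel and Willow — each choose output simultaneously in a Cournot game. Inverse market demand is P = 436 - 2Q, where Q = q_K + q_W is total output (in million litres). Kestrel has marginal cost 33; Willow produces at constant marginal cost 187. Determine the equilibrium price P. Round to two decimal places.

218.67

Kestrel's profit: π_K = (436 - 2Q)q_K - (33q_K). Setting ∂π_K/∂q_K = 0: 403 - 4q_K - 2(q_W) = 0.
Willow's profit: π_W = (436 - 2Q)q_W - (187q_W). Setting ∂π_W/∂q_W = 0: 249 - 4q_W - 2(q_K) = 0.
So q_K = (403 - 2q_W)/4 and q_W = (249 - 2q_K)/4.
Substituting one into the other gives q_K = 557/6 and q_W = 95/6.
Total output Q = 326/3, so price P = 436 - 2·(326/3) = 656/3.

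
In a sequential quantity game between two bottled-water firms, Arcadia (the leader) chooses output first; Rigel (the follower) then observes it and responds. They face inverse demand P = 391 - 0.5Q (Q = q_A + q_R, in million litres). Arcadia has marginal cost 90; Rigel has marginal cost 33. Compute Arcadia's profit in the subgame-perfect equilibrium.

14884

Solve by backward induction. Given q_A, the follower Rigel maximises π_R = (391 - (1/2)q_A - (1/2)q_R)q_R - 33q_R.
∂π_R/∂q_R = 358 - (1/2)q_A - q_R = 0 gives the reaction function q_R = (358 - (1/2)q_A).
The leader anticipates this reaction. Substituting into P = 391 - 0.5Q gives P = 212 - (1/4)q_A, so π_A = (212 - (1/4)q_A)q_A - 90q_A.
Maximising: ∂π_A/∂q_A = 122 - (1/2)q_A = 0, giving q_A = 244.
Then q_R = (358 - (1/2)·244) = 236.
Price P = 391 - (1/2)·480 = 151.
Arcadia's profit: (151 - 90)·244 = 14884.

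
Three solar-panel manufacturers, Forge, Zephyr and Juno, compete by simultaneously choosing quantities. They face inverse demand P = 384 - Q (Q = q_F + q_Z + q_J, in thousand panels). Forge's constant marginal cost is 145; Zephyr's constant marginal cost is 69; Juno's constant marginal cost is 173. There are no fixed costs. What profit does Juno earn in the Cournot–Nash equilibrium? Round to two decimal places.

390.06

Forge's profit: π_F = (384 - Q)q_F - (145q_F). Setting ∂π_F/∂q_F = 0: 239 - 2q_F - (q_Z + q_J) = 0.
Zephyr's profit: π_Z = (384 - Q)q_Z - (69q_Z). Setting ∂π_Z/∂q_Z = 0: 315 - 2q_Z - (q_F + q_J) = 0.
Juno's profit: π_J = (384 - Q)q_J - (173q_J). Setting ∂π_J/∂q_J = 0: 211 - 2q_J - (q_F + q_Z) = 0.
Summing all 3 equations gives 765 − 4Q = 0, hence Q = 765/4.
Back-substituting: q_F = (239 − 765/4) = 191/4, q_Z = (315 − 765/4) = 495/4, q_J = (211 − 765/4) = 79/4.
Price P = 384 - 765/4 = 771/4.
Juno's profit: (771/4 - 173)·(79/4) = 390.0625.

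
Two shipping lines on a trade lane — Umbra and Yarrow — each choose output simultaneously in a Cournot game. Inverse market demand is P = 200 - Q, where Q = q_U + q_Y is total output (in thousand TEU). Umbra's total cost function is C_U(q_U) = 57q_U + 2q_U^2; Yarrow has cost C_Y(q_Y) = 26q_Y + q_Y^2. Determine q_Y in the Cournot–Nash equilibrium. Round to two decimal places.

Umbra's profit: π_U = (200 - Q)q_U - (57q_U + 2q_U²). Setting ∂π_U/∂q_U = 0: 143 - 6q_U - (q_Y) = 0.
Yarrow's profit: π_Y = (200 - Q)q_Y - (26q_Y + q_Y²). Setting ∂π_Y/∂q_Y = 0: 174 - 4q_Y - (q_U) = 0.
Rearranging gives the reaction functions q_U = (143 - q_Y)/6 and q_Y = (174 - q_U)/4.
Solving the pair: q_U = 398/23, q_Y = 901/23.

39.17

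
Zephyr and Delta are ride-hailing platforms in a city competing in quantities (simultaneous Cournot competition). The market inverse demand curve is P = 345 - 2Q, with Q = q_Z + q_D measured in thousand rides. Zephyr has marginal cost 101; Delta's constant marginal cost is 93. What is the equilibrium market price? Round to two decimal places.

179.67

Zephyr's profit: π_Z = (345 - 2Q)q_Z - (101q_Z). Setting ∂π_Z/∂q_Z = 0: 244 - 4q_Z - 2(q_D) = 0.
Delta's first-order condition: 252 - 4q_D - 2(q_Z) = 0.
Best responses: q_Z = (244 - 2q_D)/4, q_D = (252 - 2q_Z)/4.
Substituting one into the other gives q_Z = 118/3 and q_D = 130/3.
Total output Q = 248/3, so price P = 345 - 2·(248/3) = 539/3.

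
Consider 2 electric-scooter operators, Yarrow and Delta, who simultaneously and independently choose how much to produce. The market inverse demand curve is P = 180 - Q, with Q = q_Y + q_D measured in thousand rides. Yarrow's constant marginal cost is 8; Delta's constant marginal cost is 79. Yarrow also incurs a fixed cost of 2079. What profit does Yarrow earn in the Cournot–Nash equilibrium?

Yarrow's profit: π_Y = (180 - Q)q_Y - (8q_Y). Setting ∂π_Y/∂q_Y = 0: 172 - 2q_Y - (q_D) = 0.
Delta's first-order condition: 101 - 2q_D - (q_Y) = 0.
Rearranging gives the reaction functions q_Y = (172 - q_D)/2 and q_D = (101 - q_Y)/2.
Solving the pair: q_Y = 81, q_D = 10.
Price P = 180 - 91 = 89.
Yarrow's profit: (89 - 8)·81 - 2079 = 4482.

4482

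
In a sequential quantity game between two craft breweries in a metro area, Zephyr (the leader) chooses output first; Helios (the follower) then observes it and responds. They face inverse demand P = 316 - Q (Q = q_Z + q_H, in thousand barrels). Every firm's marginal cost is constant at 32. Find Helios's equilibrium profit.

The follower Helios best-responds to any q_Z: π_H = (316 - Q)q_H - 32q_H.
Setting the follower's marginal profit to zero, 284 - q_Z - 2q_H = 0, i.e. q_H = (284 - q_Z)/2.
The leader anticipates this reaction. Substituting into P = 316 - Q gives P = 174 - (1/2)q_Z, so π_Z = (174 - (1/2)q_Z)q_Z - 32q_Z.
Leader FOC: 142 - q_Z = 0, so q_Z = 142.
Then q_H = (284 - 142)/2 = 71.
Price P = 316 - 213 = 103.
Helios's profit: (103 - 32)·71 = 5041.

5041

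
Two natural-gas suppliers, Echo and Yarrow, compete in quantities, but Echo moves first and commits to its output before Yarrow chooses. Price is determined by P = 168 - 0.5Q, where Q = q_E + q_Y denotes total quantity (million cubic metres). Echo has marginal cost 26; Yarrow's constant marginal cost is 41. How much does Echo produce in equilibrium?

157

The follower Yarrow best-responds to any q_E: π_Y = (168 - 0.5Q)q_Y - 41q_Y.
∂π_Y/∂q_Y = 127 - (1/2)q_E - q_Y = 0 gives the reaction function q_Y = (127 - (1/2)q_E).
The leader anticipates this reaction. Substituting into P = 168 - 0.5Q gives P = 209/2 - (1/4)q_E, so π_E = (209/2 - (1/4)q_E)q_E - 26q_E.
Maximising: ∂π_E/∂q_E = 157/2 - (1/2)q_E = 0, giving q_E = 157.
Then q_Y = (127 - (1/2)·157) = 97/2.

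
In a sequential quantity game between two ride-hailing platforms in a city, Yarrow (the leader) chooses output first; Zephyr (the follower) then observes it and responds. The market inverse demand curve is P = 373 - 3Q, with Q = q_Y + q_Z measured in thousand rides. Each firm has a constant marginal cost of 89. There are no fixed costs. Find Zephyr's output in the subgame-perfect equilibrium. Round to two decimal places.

The follower Zephyr best-responds to any q_Y: π_Z = (373 - 3Q)q_Z - 89q_Z.
Follower FOC: 284 - 3q_Y - 6q_Z = 0, so q_Z(q_Y) = (284 - 3q_Y)/6.
The leader anticipates this reaction. Substituting into P = 373 - 3Q gives P = 231 - (3/2)q_Y, so π_Y = (231 - (3/2)q_Y)q_Y - 89q_Y.
The leader's first-order condition 142 - 3q_Y = 0 yields q_Y = 142/3.
Then q_Z = (284 - 3·(142/3))/6 = 71/3.

23.67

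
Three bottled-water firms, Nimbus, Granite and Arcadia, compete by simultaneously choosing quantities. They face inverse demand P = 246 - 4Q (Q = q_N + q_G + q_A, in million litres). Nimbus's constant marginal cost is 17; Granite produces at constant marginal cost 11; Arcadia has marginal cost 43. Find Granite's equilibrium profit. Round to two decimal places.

Nimbus's profit: π_N = (246 - 4Q)q_N - (17q_N). Setting ∂π_N/∂q_N = 0: 229 - 8q_N - 4(q_G + q_A) = 0.
Granite's first-order condition: 235 - 8q_G - 4(q_N + q_A) = 0.
Arcadia's profit: π_A = (246 - 4Q)q_A - (43q_A). Setting ∂π_A/∂q_A = 0: 203 - 8q_A - 4(q_N + q_G) = 0.
Adding the 3 conditions: 667 − 8Q − 8Q = 0, i.e. Q = 667/16.
Back-substituting: q_N = (229 − 667/4)/4 = 249/16, q_G = (235 − 667/4)/4 = 273/16, q_A = (203 − 667/4)/4 = 145/16.
Price P = 246 - 4·(667/16) = 317/4.
Granite's profit: (317/4 - 11)·(273/16) = 1164.5156.

1164.52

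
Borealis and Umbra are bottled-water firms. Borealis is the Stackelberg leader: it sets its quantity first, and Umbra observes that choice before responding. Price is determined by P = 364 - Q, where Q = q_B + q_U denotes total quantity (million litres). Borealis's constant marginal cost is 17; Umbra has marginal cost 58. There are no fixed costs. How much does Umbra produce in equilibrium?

56

Solve by backward induction. Given q_B, the follower Umbra maximises π_U = (364 - q_B - q_U)q_U - 58q_U.
Follower FOC: 306 - q_B - 2q_U = 0, so q_U(q_B) = (306 - q_B)/2.
Borealis substitutes q_U(q_B) into its own profit: π_B = q_B(364 - q_B - (306 - q_B)/2) - 17q_B = (211 - (1/2)q_B)q_B - 17q_B.
The leader's first-order condition 194 - q_B = 0 yields q_B = 194.
Then q_U = (306 - 194)/2 = 56.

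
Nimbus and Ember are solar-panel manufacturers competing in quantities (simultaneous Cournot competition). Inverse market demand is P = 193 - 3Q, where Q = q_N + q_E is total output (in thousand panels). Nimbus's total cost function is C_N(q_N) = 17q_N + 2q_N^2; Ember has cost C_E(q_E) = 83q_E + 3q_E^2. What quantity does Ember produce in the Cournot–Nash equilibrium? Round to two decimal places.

Nimbus's profit: π_N = (193 - 3Q)q_N - (17q_N + 2q_N²). Setting ∂π_N/∂q_N = 0: 176 - 10q_N - 3(q_E) = 0.
Ember's profit: π_E = (193 - 3Q)q_E - (83q_E + 3q_E²). Setting ∂π_E/∂q_E = 0: 110 - 12q_E - 3(q_N) = 0.
Best responses: q_N = (176 - 3q_E)/10, q_E = (110 - 3q_N)/12.
Substituting one into the other gives q_N = 594/37 and q_E = 572/111.

5.15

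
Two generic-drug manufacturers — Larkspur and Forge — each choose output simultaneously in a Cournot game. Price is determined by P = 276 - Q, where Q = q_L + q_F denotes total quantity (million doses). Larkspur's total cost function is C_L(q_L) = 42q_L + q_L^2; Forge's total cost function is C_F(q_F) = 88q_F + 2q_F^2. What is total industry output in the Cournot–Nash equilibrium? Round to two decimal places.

75.39

Larkspur's profit: π_L = (276 - Q)q_L - (42q_L + q_L²). Setting ∂π_L/∂q_L = 0: 234 - 4q_L - (q_F) = 0.
Forge's profit: π_F = (276 - Q)q_F - (88q_F + 2q_F²). Setting ∂π_F/∂q_F = 0: 188 - 6q_F - (q_L) = 0.
Rearranging gives the reaction functions q_L = (234 - q_F)/4 and q_F = (188 - q_L)/6.
Substituting one into the other gives q_L = 1216/23 and q_F = 518/23.
Total output Q = 1216/23 + 518/23 = 1734/23.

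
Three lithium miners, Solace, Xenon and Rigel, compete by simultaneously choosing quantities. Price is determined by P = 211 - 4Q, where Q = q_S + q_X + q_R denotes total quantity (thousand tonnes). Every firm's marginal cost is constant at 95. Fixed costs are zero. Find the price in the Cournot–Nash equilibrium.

A representative firm's profit is π_i = q_i(211 - 4Q) - 95q_i.
First-order condition (treating rivals' output as given): 116 - 8q_i - 4·Σ_{j≠i} q_j = 0.
By symmetry each firm produces the same amount; substituting Σ_{j≠i} q_j = 2q_i yields q_i = 116/16 = 29/4.
Total output Q = 87/4, so price P = 211 - 4·(87/4) = 124.

124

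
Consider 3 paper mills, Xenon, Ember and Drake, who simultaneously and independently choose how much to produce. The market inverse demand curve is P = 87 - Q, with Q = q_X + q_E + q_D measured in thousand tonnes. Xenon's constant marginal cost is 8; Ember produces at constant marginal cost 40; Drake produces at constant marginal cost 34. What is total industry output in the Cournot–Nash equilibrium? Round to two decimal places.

Xenon's profit: π_X = (87 - Q)q_X - (8q_X). Setting ∂π_X/∂q_X = 0: 79 - 2q_X - (q_E + q_D) = 0.
Ember's profit: π_E = (87 - Q)q_E - (40q_E). Setting ∂π_E/∂q_E = 0: 47 - 2q_E - (q_X + q_D) = 0.
Drake's profit: π_D = (87 - Q)q_D - (34q_D). Setting ∂π_D/∂q_D = 0: 53 - 2q_D - (q_X + q_E) = 0.
Adding the 3 first-order conditions: 179 − 4Q = 0, so Q = 179/4.
Back-substituting: q_X = (79 − 179/4) = 137/4, q_E = (47 − 179/4) = 9/4, q_D = (53 − 179/4) = 33/4.
Total output Q = 137/4 + 9/4 + 33/4 = 179/4.

44.75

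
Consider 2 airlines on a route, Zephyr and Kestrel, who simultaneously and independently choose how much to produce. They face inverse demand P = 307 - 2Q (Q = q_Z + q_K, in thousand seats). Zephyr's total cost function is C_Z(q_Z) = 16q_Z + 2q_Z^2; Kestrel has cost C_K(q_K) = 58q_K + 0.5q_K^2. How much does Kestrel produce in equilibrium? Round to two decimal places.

39.17

Zephyr's profit: π_Z = (307 - 2Q)q_Z - (16q_Z + 2q_Z²). Setting ∂π_Z/∂q_Z = 0: 291 - 8q_Z - 2(q_K) = 0.
Kestrel's profit: π_K = (307 - 2Q)q_K - (58q_K + (1/2)q_K²). Setting ∂π_K/∂q_K = 0: 249 - 5q_K - 2(q_Z) = 0.
So q_Z = (291 - 2q_K)/8 and q_K = (249 - 2q_Z)/5.
Solving the pair: q_Z = 319/12, q_K = 235/6.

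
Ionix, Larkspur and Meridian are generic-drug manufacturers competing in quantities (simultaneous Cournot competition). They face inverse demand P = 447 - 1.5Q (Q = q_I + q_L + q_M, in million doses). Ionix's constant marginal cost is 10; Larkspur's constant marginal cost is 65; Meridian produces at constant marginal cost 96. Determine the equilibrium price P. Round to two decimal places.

154.50

Ionix's profit: π_I = (447 - 1.5Q)q_I - (10q_I). Setting ∂π_I/∂q_I = 0: 437 - 3q_I - (3/2)(q_L + q_M) = 0.
Larkspur's first-order condition: 382 - 3q_L - (3/2)(q_I + q_M) = 0.
Meridian's first-order condition: 351 - 3q_M - (3/2)(q_I + q_L) = 0.
Summing all 3 equations gives 1170 − 6Q = 0, hence Q = 195.
Back-substituting: q_I = (437 − 585/2)/(3/2) = 289/3, q_L = (382 − 585/2)/(3/2) = 179/3, q_M = (351 − 585/2)/(3/2) = 39.
Total output Q = 195, so price P = 447 - (3/2)·195 = 309/2.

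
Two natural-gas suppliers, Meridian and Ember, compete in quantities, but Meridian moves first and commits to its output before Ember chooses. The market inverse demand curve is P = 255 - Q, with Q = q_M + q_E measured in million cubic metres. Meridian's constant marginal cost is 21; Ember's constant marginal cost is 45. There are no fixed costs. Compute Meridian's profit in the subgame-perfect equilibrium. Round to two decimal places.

8320.50

The follower Ember best-responds to any q_M: π_E = (255 - Q)q_E - 45q_E.
∂π_E/∂q_E = 210 - q_M - 2q_E = 0 gives the reaction function q_E = (210 - q_M)/2.
Meridian substitutes q_E(q_M) into its own profit: π_M = q_M(255 - q_M - (210 - q_M)/2) - 21q_M = (150 - (1/2)q_M)q_M - 21q_M.
Maximising: ∂π_M/∂q_M = 129 - q_M = 0, giving q_M = 129.
Then q_E = (210 - 129)/2 = 81/2.
Price P = 255 - 339/2 = 171/2.
Meridian's profit: (171/2 - 21)·129 = 8320.5000.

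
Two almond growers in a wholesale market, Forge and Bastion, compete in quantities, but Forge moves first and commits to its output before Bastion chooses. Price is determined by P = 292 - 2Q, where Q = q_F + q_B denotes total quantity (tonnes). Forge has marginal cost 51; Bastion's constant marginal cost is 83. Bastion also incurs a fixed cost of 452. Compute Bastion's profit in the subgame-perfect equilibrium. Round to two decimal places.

205.03

Solve by backward induction. Given q_F, the follower Bastion maximises π_B = (292 - 2q_F - 2q_B)q_B - 83q_B.
Follower FOC: 209 - 2q_F - 4q_B = 0, so q_B(q_F) = (209 - 2q_F)/4.
Forge substitutes q_B(q_F) into its own profit: π_F = q_F(292 - 2q_F - (209 - 2q_F)/2) - 51q_F = (375/2 - q_F)q_F - 51q_F.
The leader's first-order condition 273/2 - 2q_F = 0 yields q_F = 273/4.
Then q_B = (209 - 2·(273/4))/4 = 145/8.
Price P = 292 - 2·(691/8) = 477/4.
Bastion's profit: (477/4 - 83)·(145/8) - 452 = 205.0313.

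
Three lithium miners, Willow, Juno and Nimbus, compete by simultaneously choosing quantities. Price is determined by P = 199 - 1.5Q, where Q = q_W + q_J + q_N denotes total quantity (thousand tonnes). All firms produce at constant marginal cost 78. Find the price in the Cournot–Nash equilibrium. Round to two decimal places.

A representative firm's profit is π_i = q_i(199 - 1.5Q) - 78q_i.
First-order condition (treating rivals' output as given): 121 - 3q_i - (3/2)·Σ_{j≠i} q_j = 0.
By symmetry each firm produces the same amount; substituting Σ_{j≠i} q_j = 2q_i yields q_i = 121/6.
Total output Q = 121/2, so price P = 199 - (3/2)·(121/2) = 433/4.

108.25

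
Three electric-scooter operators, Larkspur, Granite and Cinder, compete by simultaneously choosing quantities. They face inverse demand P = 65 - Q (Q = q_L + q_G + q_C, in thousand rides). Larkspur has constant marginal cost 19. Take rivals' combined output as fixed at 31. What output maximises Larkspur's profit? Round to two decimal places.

With rivals' combined output fixed at 31, Larkspur's profit is π_L = (65 - 31 - q_L)q_L - (19q_L) = (34 - q_L)q_L - (19q_L).
∂π_L/∂q_L = 15 - 2q_L = 0, so q_L = 15/2.

7.50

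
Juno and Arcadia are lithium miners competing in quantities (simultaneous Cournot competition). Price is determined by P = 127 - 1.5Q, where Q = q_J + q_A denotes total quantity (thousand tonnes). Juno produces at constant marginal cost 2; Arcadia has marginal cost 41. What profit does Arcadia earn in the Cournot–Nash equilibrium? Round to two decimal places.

163.63

Juno's profit: π_J = (127 - 1.5Q)q_J - (2q_J). Setting ∂π_J/∂q_J = 0: 125 - 3q_J - (3/2)(q_A) = 0.
Arcadia's first-order condition: 86 - 3q_A - (3/2)(q_J) = 0.
Rearranging gives the reaction functions q_J = (125 - (3/2)q_A)/3 and q_A = (86 - (3/2)q_J)/3.
Substituting one into the other gives q_J = 328/9 and q_A = 94/9.
Price P = 127 - (3/2)·(422/9) = 170/3.
Arcadia's profit: (170/3 - 41)·(94/9) = 163.6296.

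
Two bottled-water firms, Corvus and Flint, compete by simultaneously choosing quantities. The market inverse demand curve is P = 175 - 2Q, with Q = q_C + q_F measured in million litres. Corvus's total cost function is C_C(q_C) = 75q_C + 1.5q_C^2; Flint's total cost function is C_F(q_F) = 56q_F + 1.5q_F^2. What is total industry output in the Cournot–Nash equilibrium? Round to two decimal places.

Corvus's profit: π_C = (175 - 2Q)q_C - (75q_C + (3/2)q_C²). Setting ∂π_C/∂q_C = 0: 100 - 7q_C - 2(q_F) = 0.
Flint's first-order condition: 119 - 7q_F - 2(q_C) = 0.
Best responses: q_C = (100 - 2q_F)/7, q_F = (119 - 2q_C)/7.
Substituting one into the other gives q_C = 154/15 and q_F = 211/15.
Total output Q = 154/15 + 211/15 = 73/3.

24.33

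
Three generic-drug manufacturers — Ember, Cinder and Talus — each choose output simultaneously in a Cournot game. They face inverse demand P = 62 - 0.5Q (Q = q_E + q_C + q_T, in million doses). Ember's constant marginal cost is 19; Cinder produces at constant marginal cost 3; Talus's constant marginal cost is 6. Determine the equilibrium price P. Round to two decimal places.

Ember's profit: π_E = (62 - 0.5Q)q_E - (19q_E). Setting ∂π_E/∂q_E = 0: 43 - q_E - (1/2)(q_C + q_T) = 0.
Cinder's first-order condition: 59 - q_C - (1/2)(q_E + q_T) = 0.
Talus's profit: π_T = (62 - 0.5Q)q_T - (6q_T). Setting ∂π_T/∂q_T = 0: 56 - q_T - (1/2)(q_E + q_C) = 0.
Summing all 3 equations gives 158 − 2Q = 0, hence Q = 79.
Back-substituting: q_E = (43 − 79/2)/(1/2) = 7, q_C = (59 − 79/2)/(1/2) = 39, q_T = (56 − 79/2)/(1/2) = 33.
Total output Q = 79, so price P = 62 - (1/2)·79 = 45/2.

22.50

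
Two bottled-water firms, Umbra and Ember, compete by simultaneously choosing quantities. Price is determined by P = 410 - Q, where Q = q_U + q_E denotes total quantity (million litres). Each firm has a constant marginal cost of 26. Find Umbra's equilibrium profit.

16384

Each firm earns π_i = (410 - Q)q_i - 26q_i.
First-order condition (treating rivals' output as given): 384 - 2q_i - q_j = 0.
With identical firms every q_j equals q_i, so q_j = q_i and 384 = 3q_i, giving q_i = 128.
Price P = 410 - 256 = 154.
Umbra's profit: (154 - 26)·128 = 16384.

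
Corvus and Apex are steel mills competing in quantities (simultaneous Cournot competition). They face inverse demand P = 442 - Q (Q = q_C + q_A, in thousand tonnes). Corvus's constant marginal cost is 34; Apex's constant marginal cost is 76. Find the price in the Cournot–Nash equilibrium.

184

Corvus's profit: π_C = (442 - Q)q_C - (34q_C). Setting ∂π_C/∂q_C = 0: 408 - 2q_C - (q_A) = 0.
Apex's first-order condition: 366 - 2q_A - (q_C) = 0.
Best responses: q_C = (408 - q_A)/2, q_A = (366 - q_C)/2.
Solving the pair: q_C = 150, q_A = 108.
Total output Q = 258, so price P = 442 - 258 = 184.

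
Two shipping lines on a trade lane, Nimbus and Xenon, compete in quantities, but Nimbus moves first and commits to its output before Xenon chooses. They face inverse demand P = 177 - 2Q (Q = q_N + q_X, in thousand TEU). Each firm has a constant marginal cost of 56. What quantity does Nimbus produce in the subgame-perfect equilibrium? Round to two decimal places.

30.25

The follower Xenon best-responds to any q_N: π_X = (177 - 2Q)q_X - 56q_X.
Setting the follower's marginal profit to zero, 121 - 2q_N - 4q_X = 0, i.e. q_X = (121 - 2q_N)/4.
The leader anticipates this reaction. Substituting into P = 177 - 2Q gives P = 233/2 - q_N, so π_N = (233/2 - q_N)q_N - 56q_N.
Maximising: ∂π_N/∂q_N = 121/2 - 2q_N = 0, giving q_N = 121/4.
Then q_X = (121 - 2·(121/4))/4 = 121/8.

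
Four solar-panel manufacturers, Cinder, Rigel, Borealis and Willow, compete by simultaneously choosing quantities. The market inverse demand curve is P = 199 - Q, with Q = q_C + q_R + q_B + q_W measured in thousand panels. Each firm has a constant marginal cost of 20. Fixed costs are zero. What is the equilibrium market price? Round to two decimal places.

A representative firm's profit is π_i = q_i(199 - Q) - 20q_i.
Setting ∂π_i/∂q_i = 0 with rivals' quantities fixed: 179 - 2q_i - Σ_{j≠i} q_j = 0.
With identical firms every q_j equals q_i, so Σ_{j≠i} q_j = 3q_i and 179 = 5q_i, giving q_i = 179/5.
Total output Q = 716/5, so price P = 199 - 716/5 = 279/5.

55.80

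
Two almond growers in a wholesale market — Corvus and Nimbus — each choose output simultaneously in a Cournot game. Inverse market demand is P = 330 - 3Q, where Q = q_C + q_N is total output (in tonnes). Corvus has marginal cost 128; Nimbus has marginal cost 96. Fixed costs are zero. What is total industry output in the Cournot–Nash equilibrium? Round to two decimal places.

Corvus's profit: π_C = (330 - 3Q)q_C - (128q_C). Setting ∂π_C/∂q_C = 0: 202 - 6q_C - 3(q_N) = 0.
Nimbus's profit: π_N = (330 - 3Q)q_N - (96q_N). Setting ∂π_N/∂q_N = 0: 234 - 6q_N - 3(q_C) = 0.
So q_C = (202 - 3q_N)/6 and q_N = (234 - 3q_C)/6.
Substituting one into the other gives q_C = 170/9 and q_N = 266/9.
Total output Q = 170/9 + 266/9 = 436/9.

48.44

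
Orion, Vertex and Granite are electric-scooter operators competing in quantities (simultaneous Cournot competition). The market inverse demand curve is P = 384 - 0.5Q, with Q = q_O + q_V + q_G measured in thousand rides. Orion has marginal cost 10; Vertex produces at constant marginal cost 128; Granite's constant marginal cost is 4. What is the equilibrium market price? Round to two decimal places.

Orion's profit: π_O = (384 - 0.5Q)q_O - (10q_O). Setting ∂π_O/∂q_O = 0: 374 - q_O - (1/2)(q_V + q_G) = 0.
Vertex's first-order condition: 256 - q_V - (1/2)(q_O + q_G) = 0.
Granite's profit: π_G = (384 - 0.5Q)q_G - (4q_G). Setting ∂π_G/∂q_G = 0: 380 - q_G - (1/2)(q_O + q_V) = 0.
Adding the 3 first-order conditions: 1010 − 2Q = 0, so Q = 505.
Back-substituting: q_O = (374 − 505/2)/(1/2) = 243, q_V = (256 − 505/2)/(1/2) = 7, q_G = (380 − 505/2)/(1/2) = 255.
Total output Q = 505, so price P = 384 - (1/2)·505 = 263/2.

131.50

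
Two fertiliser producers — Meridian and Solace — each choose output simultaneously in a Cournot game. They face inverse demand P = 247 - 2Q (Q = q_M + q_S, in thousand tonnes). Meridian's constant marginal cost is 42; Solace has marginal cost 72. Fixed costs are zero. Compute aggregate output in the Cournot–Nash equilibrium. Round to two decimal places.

Meridian's profit: π_M = (247 - 2Q)q_M - (42q_M). Setting ∂π_M/∂q_M = 0: 205 - 4q_M - 2(q_S) = 0.
Solace's first-order condition: 175 - 4q_S - 2(q_M) = 0.
So q_M = (205 - 2q_S)/4 and q_S = (175 - 2q_M)/4.
Substituting one into the other gives q_M = 235/6 and q_S = 145/6.
Total output Q = 235/6 + 145/6 = 190/3.

63.33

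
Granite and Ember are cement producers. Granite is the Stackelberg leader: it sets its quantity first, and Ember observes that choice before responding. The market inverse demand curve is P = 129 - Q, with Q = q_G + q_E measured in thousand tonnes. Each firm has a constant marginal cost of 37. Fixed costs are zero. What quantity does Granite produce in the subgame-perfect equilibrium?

Solve by backward induction. Given q_G, the follower Ember maximises π_E = (129 - q_G - q_E)q_E - 37q_E.
Setting the follower's marginal profit to zero, 92 - q_G - 2q_E = 0, i.e. q_E = (92 - q_G)/2.
Granite substitutes q_E(q_G) into its own profit: π_G = q_G(129 - q_G - (92 - q_G)/2) - 37q_G = (83 - (1/2)q_G)q_G - 37q_G.
Leader FOC: 46 - q_G = 0, so q_G = 46.
Then q_E = (92 - 46)/2 = 23.

46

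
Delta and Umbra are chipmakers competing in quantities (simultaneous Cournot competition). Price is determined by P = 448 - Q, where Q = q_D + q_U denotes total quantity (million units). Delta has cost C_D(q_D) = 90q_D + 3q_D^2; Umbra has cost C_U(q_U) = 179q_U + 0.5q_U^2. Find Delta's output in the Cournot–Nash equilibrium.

Delta's profit: π_D = (448 - Q)q_D - (90q_D + 3q_D²). Setting ∂π_D/∂q_D = 0: 358 - 8q_D - (q_U) = 0.
Umbra's profit: π_U = (448 - Q)q_U - (179q_U + (1/2)q_U²). Setting ∂π_U/∂q_U = 0: 269 - 3q_U - (q_D) = 0.
So q_D = (358 - q_U)/8 and q_U = (269 - q_D)/3.
Substituting one into the other gives q_D = 35 and q_U = 78.

35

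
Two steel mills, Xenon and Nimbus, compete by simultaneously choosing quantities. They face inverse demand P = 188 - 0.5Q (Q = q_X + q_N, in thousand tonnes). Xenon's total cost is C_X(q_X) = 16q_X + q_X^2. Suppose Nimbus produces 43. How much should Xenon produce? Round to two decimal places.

50.17

With the rival's output fixed at 43, Xenon's profit is π_X = (188 - (1/2)·43 - (1/2)q_X)q_X - (16q_X + q_X²) = (333/2 - (1/2)q_X)q_X - (16q_X + q_X²).
∂π_X/∂q_X = 301/2 - 3q_X = 0, so q_X = 301/6.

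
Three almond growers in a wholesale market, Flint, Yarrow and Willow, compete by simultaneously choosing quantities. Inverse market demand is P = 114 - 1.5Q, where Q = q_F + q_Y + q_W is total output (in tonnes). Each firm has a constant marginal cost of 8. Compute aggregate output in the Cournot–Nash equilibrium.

A representative firm's profit is π_i = q_i(114 - 1.5Q) - 8q_i.
First-order condition (treating rivals' output as given): 106 - 3q_i - (3/2)·Σ_{j≠i} q_j = 0.
By symmetry each firm produces the same amount; substituting Σ_{j≠i} q_j = 2q_i yields q_i = 106/6 = 53/3.
Total output Q = 53/3 + 53/3 + 53/3 = 53.

53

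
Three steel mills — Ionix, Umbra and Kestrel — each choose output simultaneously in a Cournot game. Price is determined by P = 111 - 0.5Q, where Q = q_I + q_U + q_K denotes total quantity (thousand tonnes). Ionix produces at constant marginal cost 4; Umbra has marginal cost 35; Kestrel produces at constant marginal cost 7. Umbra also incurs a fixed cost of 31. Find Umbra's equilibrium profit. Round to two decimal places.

Ionix's profit: π_I = (111 - 0.5Q)q_I - (4q_I). Setting ∂π_I/∂q_I = 0: 107 - q_I - (1/2)(q_U + q_K) = 0.
Umbra's first-order condition: 76 - q_U - (1/2)(q_I + q_K) = 0.
Kestrel's first-order condition: 104 - q_K - (1/2)(q_I + q_U) = 0.
Summing all 3 equations gives 287 − 2Q = 0, hence Q = 287/2.
Back-substituting: q_I = (107 − 287/4)/(1/2) = 141/2, q_U = (76 − 287/4)/(1/2) = 17/2, q_K = (104 − 287/4)/(1/2) = 129/2.
Price P = 111 - (1/2)·(287/2) = 157/4.
Umbra's profit: (157/4 - 35)·(17/2) - 31 = 41/8.

5.13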